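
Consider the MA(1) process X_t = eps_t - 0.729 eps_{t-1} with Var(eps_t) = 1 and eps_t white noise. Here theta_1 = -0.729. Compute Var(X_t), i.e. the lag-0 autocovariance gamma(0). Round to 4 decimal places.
\gamma(0) = 1.5314

For an MA(q) process X_t = eps_t + sum_i theta_i eps_{t-i} with
Var(eps_t) = sigma^2, the variance is
  gamma(0) = sigma^2 * (1 + sum_i theta_i^2).
  sum_i theta_i^2 = (-0.729)^2 = 0.531441.
  gamma(0) = 1 * (1 + 0.531441) = 1 * 1.531441 = 1.531441, which rounds to 1.5314.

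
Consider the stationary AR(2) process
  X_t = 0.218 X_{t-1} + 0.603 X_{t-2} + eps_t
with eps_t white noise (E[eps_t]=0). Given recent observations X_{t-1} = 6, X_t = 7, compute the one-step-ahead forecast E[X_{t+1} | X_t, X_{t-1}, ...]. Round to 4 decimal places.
E[X_{t+1} \mid \mathcal F_t] = 5.1440

For an AR(p) model X_t = c + sum_i phi_i X_{t-i} + eps_t, the
one-step-ahead conditional mean is
  E[X_{t+1} | X_t, ...] = c + sum_i phi_i X_{t+1-i}.
Substitute known values:
  E[X_{t+1} | ...] = (0.218) * (7) + (0.603) * (6)
                   = 5.1440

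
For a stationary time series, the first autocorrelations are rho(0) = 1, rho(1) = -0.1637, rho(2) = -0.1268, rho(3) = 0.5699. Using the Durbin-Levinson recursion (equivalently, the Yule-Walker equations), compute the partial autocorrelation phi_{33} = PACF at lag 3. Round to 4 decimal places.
\phi_{33} = 0.5480

The PACF at lag k is phi_{kk}, the last component of the solution
to the Yule-Walker system G_k phi = r_k where
  (G_k)_{ij} = rho(|i - j|), (r_k)_i = rho(i), i,j = 1..k.
Equivalently, Durbin-Levinson gives phi_{kk} iteratively:
  phi_{11} = rho(1)
  phi_{kk} = [rho(k) - sum_{j=1..k-1} phi_{k-1,j} rho(k-j)]
            / [1 - sum_{j=1..k-1} phi_{k-1,j} rho(j)],
  phi_{k,j} = phi_{k-1,j} - phi_{kk} phi_{k-1,k-j},  j = 1..k-1.
Step k = 1:
  phi_11 = rho(1) = -0.1637.
Step k = 2:
  phi_22 = [rho(2) - phi_11 rho(1)] / [1 - phi_11 rho(1)] = [-0.1268 - (-0.1637)(-0.1637)] / [1 - (-0.1637)(-0.1637)]
         = -0.15359769 / 0.97320231 = -0.157827.
  Update: phi_21 = phi_11 - phi_22 phi_11 = -0.1637 - (-0.157827)(-0.1637) = -0.189536.
Step k = 3:
  phi_33 = [rho(3) - phi_21 rho(2) - phi_22 rho(1)] / [1 - phi_21 rho(1) - phi_22 rho(2)]
    numerator   = 0.5699 - (-0.189536)(-0.1268) - (-0.157827)(-0.1637) = 0.5200305
    denominator = 1 - (-0.189536)(-0.1637) - (-0.157827)(-0.1268) = 0.94896043
  phi_33 = 0.5200305 / 0.94896043 = 0.548.
Therefore phi_{33} = 0.5480.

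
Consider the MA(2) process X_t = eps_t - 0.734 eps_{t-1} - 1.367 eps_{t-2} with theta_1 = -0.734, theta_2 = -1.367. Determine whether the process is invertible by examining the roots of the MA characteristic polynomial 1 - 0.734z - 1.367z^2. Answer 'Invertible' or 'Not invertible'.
\text{Not invertible}

The MA(q) characteristic polynomial is P(z) = 1 - 0.734z - 1.367z^2.
Invertibility requires all roots to lie outside the unit circle, i.e. |z| > 1 for every root.
Set 1 + (-0.734) z + (-1.367) z^2 = 0, i.e. a z^2 + b z + c = 0 with a = -1.367, b = -0.734, c = 1.
Discriminant D = b^2 - 4ac = (-0.734)^2 - 4*(-1.367)*1 = 0.538756 - (-5.468) = 6.006756.
D >= 0, so the roots are real: z = (-b +/- sqrt(D)) / (2a) = (0.734 +/- 2.450868) / (-2.734).
  z_1 = (0.734 + 2.450868) / (-2.734) = -1.1649,   |z_1| = 1.1649.
  z_2 = (0.734 - 2.450868) / (-2.734) = 0.628,   |z_2| = 0.628.
Moduli of all roots: 1.1649, 0.6280.
All moduli strictly greater than 1? No.
Verdict: Not invertible.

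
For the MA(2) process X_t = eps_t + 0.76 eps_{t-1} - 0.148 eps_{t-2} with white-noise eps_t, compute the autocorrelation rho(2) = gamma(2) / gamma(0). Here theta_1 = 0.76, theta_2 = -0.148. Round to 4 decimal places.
\rho(2) = -0.0925

For an MA(q) process with theta_0 = 1, the autocovariance is
  gamma(k) = sigma^2 * sum_{i=0..q-k} theta_i * theta_{i+k},
and rho(k) = gamma(k) / gamma(0). Sigma^2 cancels.
  numerator   = (1)*(-0.148) = -0.148.
  denominator = (1)^2 + (0.76)^2 + (-0.148)^2 = 1.599504.
  rho(2) = -0.148 / 1.599504 = -0.0925.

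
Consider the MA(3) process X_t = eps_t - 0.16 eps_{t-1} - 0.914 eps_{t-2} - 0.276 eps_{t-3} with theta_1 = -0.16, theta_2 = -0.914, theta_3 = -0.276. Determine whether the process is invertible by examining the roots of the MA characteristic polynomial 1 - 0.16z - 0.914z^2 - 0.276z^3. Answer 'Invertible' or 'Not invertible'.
\text{Not invertible}

The MA(q) characteristic polynomial is P(z) = 1 - 0.16z - 0.914z^2 - 0.276z^3.
Invertibility requires all roots to lie outside the unit circle, i.e. |z| > 1 for every root.
Degree 3: look for a simple real root z0 first, then factor out (1 - z/z0) and solve the remaining quadratic.
Testing z0 = -2.5: P(-2.5) = 1 + (-0.16)(-2.5) + (-0.914)(-2.5)^2 + (-0.276)(-2.5)^3
  = 1 + (0.4) + (-5.7125) + (4.3125) = 0.  So z_0 = -2.5 is a root, |z_0| = 2.5.
Divide out the factor (1 + 0.4 z) = (1 - z/z0) (since 1/z0 = -0.4):
  P(z) = (1 + 0.4 z)(1 + (-0.56) z + (-0.69) z^2)
  [check: z-coef -0.56 - (-0.4) = -0.16; z^2-coef -0.69 - (-0.4)(-0.56) = -0.914; z^3-coef -(-0.4)(-0.69) = -0.276.]
Remaining roots from the quadratic factor 1 + (-0.56) z + (-0.69) z^2:
  Set 1 + (-0.56) z + (-0.69) z^2 = 0, i.e. a z^2 + b z + c = 0 with a = -0.69, b = -0.56, c = 1.
  Discriminant D = b^2 - 4ac = (-0.56)^2 - 4*(-0.69)*1 = 0.3136 - (-2.76) = 3.0736.
  D >= 0, so the roots are real: z = (-b +/- sqrt(D)) / (2a) = (0.56 +/- 1.753169) / (-1.38).
    z_1 = (0.56 + 1.753169) / (-1.38) = -1.6762,   |z_1| = 1.6762.
    z_2 = (0.56 - 1.753169) / (-1.38) = 0.8646,   |z_2| = 0.8646.
Moduli of all roots: 2.5000, 1.6762, 0.8646.
All moduli strictly greater than 1? No.
Verdict: Not invertible.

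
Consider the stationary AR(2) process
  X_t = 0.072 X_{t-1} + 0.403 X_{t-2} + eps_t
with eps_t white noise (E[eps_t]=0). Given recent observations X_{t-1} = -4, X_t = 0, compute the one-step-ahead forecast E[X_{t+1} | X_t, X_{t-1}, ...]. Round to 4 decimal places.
E[X_{t+1} \mid \mathcal F_t] = -1.6120

For an AR(p) model X_t = c + sum_i phi_i X_{t-i} + eps_t, the
one-step-ahead conditional mean is
  E[X_{t+1} | X_t, ...] = c + sum_i phi_i X_{t+1-i}.
Substitute known values:
  E[X_{t+1} | ...] = (0.072) * (0) + (0.403) * (-4)
                   = -1.6120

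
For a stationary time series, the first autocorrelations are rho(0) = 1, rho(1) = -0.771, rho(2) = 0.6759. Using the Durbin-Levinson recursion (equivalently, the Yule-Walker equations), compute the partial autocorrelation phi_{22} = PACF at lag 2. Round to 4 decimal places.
\phi_{22} = 0.2009

The PACF at lag k is phi_{kk}, the last component of the solution
to the Yule-Walker system G_k phi = r_k where
  (G_k)_{ij} = rho(|i - j|), (r_k)_i = rho(i), i,j = 1..k.
Equivalently, Durbin-Levinson gives phi_{kk} iteratively:
  phi_{11} = rho(1)
  phi_{kk} = [rho(k) - sum_{j=1..k-1} phi_{k-1,j} rho(k-j)]
            / [1 - sum_{j=1..k-1} phi_{k-1,j} rho(j)],
  phi_{k,j} = phi_{k-1,j} - phi_{kk} phi_{k-1,k-j},  j = 1..k-1.
Step k = 1:
  phi_11 = rho(1) = -0.771.
Step k = 2:
  phi_22 = [rho(2) - phi_11 rho(1)] / [1 - phi_11 rho(1)] = [0.6759 - (-0.771)(-0.771)] / [1 - (-0.771)(-0.771)]
         = 0.081459 / 0.405559 = 0.2009.
Therefore phi_{22} = 0.2009.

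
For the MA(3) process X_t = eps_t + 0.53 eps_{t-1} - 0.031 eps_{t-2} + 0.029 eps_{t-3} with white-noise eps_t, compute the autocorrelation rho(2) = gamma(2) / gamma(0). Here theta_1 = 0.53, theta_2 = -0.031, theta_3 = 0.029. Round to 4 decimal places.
\rho(2) = -0.0122

For an MA(q) process with theta_0 = 1, the autocovariance is
  gamma(k) = sigma^2 * sum_{i=0..q-k} theta_i * theta_{i+k},
and rho(k) = gamma(k) / gamma(0). Sigma^2 cancels.
  numerator   = (1)*(-0.031) + (0.53)*(0.029) = -0.01563.
  denominator = (1)^2 + (0.53)^2 + (-0.031)^2 + (0.029)^2 = 1.282702.
  rho(2) = -0.01563 / 1.282702 = -0.0122.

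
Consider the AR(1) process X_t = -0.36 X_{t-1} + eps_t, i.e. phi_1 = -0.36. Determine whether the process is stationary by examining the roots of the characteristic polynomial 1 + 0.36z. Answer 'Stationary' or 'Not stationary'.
\text{Stationary}

The AR(p) characteristic polynomial is P(z) = 1 + 0.36z.
Stationarity requires all roots to lie outside the unit circle, i.e. |z| > 1 for every root.
This is linear in z: 1 + (0.36) z = 0  =>  z = -1/(0.36) = -2.777778,  |z| = 2.777778.
Moduli of all roots: 2.7778.
All moduli strictly greater than 1? Yes.
Verdict: Stationary.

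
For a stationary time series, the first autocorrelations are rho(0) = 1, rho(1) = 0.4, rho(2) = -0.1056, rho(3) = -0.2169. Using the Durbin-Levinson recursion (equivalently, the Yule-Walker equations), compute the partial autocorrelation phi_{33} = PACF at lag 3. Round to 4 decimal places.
\phi_{33} = -0.0461

The PACF at lag k is phi_{kk}, the last component of the solution
to the Yule-Walker system G_k phi = r_k where
  (G_k)_{ij} = rho(|i - j|), (r_k)_i = rho(i), i,j = 1..k.
Equivalently, Durbin-Levinson gives phi_{kk} iteratively:
  phi_{11} = rho(1)
  phi_{kk} = [rho(k) - sum_{j=1..k-1} phi_{k-1,j} rho(k-j)]
            / [1 - sum_{j=1..k-1} phi_{k-1,j} rho(j)],
  phi_{k,j} = phi_{k-1,j} - phi_{kk} phi_{k-1,k-j},  j = 1..k-1.
Step k = 1:
  phi_11 = rho(1) = 0.4.
Step k = 2:
  phi_22 = [rho(2) - phi_11 rho(1)] / [1 - phi_11 rho(1)] = [-0.1056 - (0.4)(0.4)] / [1 - (0.4)(0.4)]
         = -0.2656 / 0.84 = -0.31619.
  Update: phi_21 = phi_11 - phi_22 phi_11 = 0.4 - (-0.31619)(0.4) = 0.526476.
Step k = 3:
  phi_33 = [rho(3) - phi_21 rho(2) - phi_22 rho(1)] / [1 - phi_21 rho(1) - phi_22 rho(2)]
    numerator   = -0.2169 - (0.526476)(-0.1056) - (-0.31619)(0.4) = -0.03482792
    denominator = 1 - (0.526476)(0.4) - (-0.31619)(-0.1056) = 0.75601981
  phi_33 = -0.03482792 / 0.75601981 = -0.0461.
Therefore phi_{33} = -0.0461.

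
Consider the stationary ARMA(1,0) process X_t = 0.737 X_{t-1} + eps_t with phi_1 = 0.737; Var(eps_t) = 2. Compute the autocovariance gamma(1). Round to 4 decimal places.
\gamma(1) = 3.2266

Multiply the model equation by X_{t-k} and take expectations. With theta_0 = psi_0 = 1 and psi_j the MA(infinity) weights, this gives
  gamma(k) - sum_i phi_i gamma(k-i) = c_k,
  c_k = sigma^2 * sum_{j=k..q} theta_j psi_{j-k}   (c_k = 0 for k > q),
using gamma(-m) = gamma(m).
Pure AR (q = 0): c_0 = sigma^2 = 2, c_k = 0 for k >= 1.
Equations for k = 0 and k = 1 (AR order 1):
  gamma(0) = phi_1 gamma(1) + c_0
  gamma(1) = phi_1 gamma(0) + c_1
Substituting the second into the first: gamma(0) (1 - phi_1^2) = c_0 + phi_1 c_1, so
  gamma(0) = c_0 / (1 - phi_1^2) = 2 / (1 - (0.737)^2) = 2 / 0.456831 = 4.377987.
  gamma(1) = phi_1 gamma(0) = (0.737)(4.377987) = 3.226576.
Therefore gamma(1) = 3.2266 (to 4 decimal places).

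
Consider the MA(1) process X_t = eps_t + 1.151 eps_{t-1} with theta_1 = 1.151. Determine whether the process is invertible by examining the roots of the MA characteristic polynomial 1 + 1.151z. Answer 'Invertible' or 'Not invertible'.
\text{Not invertible}

The MA(q) characteristic polynomial is P(z) = 1 + 1.151z.
Invertibility requires all roots to lie outside the unit circle, i.e. |z| > 1 for every root.
This is linear in z: 1 + (1.151) z = 0  =>  z = -1/(1.151) = -0.86881,  |z| = 0.86881.
Moduli of all roots: 0.8688.
All moduli strictly greater than 1? No.
Verdict: Not invertible.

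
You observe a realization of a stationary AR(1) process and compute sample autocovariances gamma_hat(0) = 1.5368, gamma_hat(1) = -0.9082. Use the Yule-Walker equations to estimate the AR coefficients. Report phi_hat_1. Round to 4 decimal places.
\hat\phi_{1} = -0.5910

The Yule-Walker equations for an AR(p) process read, in matrix form,
  Gamma_p phi = r_p,   with   (Gamma_p)_{ij} = gamma(|i - j|),
                       (r_p)_i = gamma(i),   i,j = 1..p.
Substitute the sample gammas (Toeplitz matrix and right-hand side of size 1):
  Gamma_p = [[1.5368]]
  r_p     = [-0.9082]
With p = 1 this is the single equation gamma(0) phi_1 = gamma(1):
  phi_hat_1 = gamma(1) / gamma(0) = -0.9082 / 1.5368 = -0.5910.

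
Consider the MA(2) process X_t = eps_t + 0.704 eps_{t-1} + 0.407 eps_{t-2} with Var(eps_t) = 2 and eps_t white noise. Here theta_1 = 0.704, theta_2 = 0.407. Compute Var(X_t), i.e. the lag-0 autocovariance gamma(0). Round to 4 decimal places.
\gamma(0) = 3.3225

For an MA(q) process X_t = eps_t + sum_i theta_i eps_{t-i} with
Var(eps_t) = sigma^2, the variance is
  gamma(0) = sigma^2 * (1 + sum_i theta_i^2).
  sum_i theta_i^2 = (0.704)^2 + (0.407)^2 = 0.495616 + 0.165649 = 0.661265.
  gamma(0) = 2 * (1 + 0.661265) = 2 * 1.661265 = 3.32253, which rounds to 3.3225.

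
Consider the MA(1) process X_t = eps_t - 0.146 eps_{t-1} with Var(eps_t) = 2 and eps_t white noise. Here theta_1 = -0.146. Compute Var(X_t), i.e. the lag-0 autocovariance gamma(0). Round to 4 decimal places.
\gamma(0) = 2.0426

For an MA(q) process X_t = eps_t + sum_i theta_i eps_{t-i} with
Var(eps_t) = sigma^2, the variance is
  gamma(0) = sigma^2 * (1 + sum_i theta_i^2).
  sum_i theta_i^2 = (-0.146)^2 = 0.021316.
  gamma(0) = 2 * (1 + 0.021316) = 2 * 1.021316 = 2.042632, which rounds to 2.0426.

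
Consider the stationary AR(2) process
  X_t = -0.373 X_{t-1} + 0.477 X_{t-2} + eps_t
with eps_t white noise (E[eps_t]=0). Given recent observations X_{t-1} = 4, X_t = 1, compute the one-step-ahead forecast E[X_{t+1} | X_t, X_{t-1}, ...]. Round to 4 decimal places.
E[X_{t+1} \mid \mathcal F_t] = 1.5350

For an AR(p) model X_t = c + sum_i phi_i X_{t-i} + eps_t, the
one-step-ahead conditional mean is
  E[X_{t+1} | X_t, ...] = c + sum_i phi_i X_{t+1-i}.
Substitute known values:
  E[X_{t+1} | ...] = (-0.373) * (1) + (0.477) * (4)
                   = 1.5350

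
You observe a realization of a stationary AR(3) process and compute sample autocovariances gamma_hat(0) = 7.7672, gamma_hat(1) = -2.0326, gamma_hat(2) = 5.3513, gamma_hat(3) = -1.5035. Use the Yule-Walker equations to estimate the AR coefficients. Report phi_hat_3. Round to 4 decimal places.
\hat\phi_{3} = 0.0790

The Yule-Walker equations for an AR(p) process read, in matrix form,
  Gamma_p phi = r_p,   with   (Gamma_p)_{ij} = gamma(|i - j|),
                       (r_p)_i = gamma(i),   i,j = 1..p.
Substitute the sample gammas (Toeplitz matrix and right-hand side of size 3):
  Gamma_p = [[7.7672, -2.0326, 5.3513], [-2.0326, 7.7672, -2.0326], [5.3513, -2.0326, 7.7672]]
  r_p     = [-2.0326, 5.3513, -1.5035]
Written out (R1..R3):
  (R1) 7.7672 phi_1 - 2.0326 phi_2 + 5.3513 phi_3 = -2.0326
  (R2) -2.0326 phi_1 + 7.7672 phi_2 - 2.0326 phi_3 = 5.3513
  (R3) 5.3513 phi_1 - 2.0326 phi_2 + 7.7672 phi_3 = -1.5035
Gaussian elimination:
  R2 <- R2 - (-2.0326/7.7672) R1 = R2 - (-0.26169) R1:  7.235289 phi_2 - 0.632217 phi_3 = 4.819389
  R3 <- R3 - (5.3513/7.7672) R1 = R3 - (0.688961) R1:  -0.632217 phi_2 + 4.080362 phi_3 = -0.103117
  R3 <- R3 - (-0.632217/7.235289) R2 = R3 - (-0.08738) R2:  4.025119 phi_3 = 0.317999
Back-substitution:
  phi_hat_3 = 0.317999 / 4.025119 = 0.079004
  phi_hat_2 = (4.819389 - (-0.632217)(0.079004)) / 7.235289 = 0.672998
  phi_hat_1 = (-2.0326 - (-2.0326)(0.672998) - (5.3513)(0.079004)) / 7.7672 = -0.140004
So phi_hat = [-0.1400, 0.6730, 0.0790].
Therefore phi_hat_3 = 0.0790.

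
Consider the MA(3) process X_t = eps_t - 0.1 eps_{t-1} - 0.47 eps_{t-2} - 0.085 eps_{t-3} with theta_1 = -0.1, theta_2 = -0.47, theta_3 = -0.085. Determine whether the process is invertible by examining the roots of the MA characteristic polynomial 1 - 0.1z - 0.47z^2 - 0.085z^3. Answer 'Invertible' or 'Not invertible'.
\text{Invertible}

The MA(q) characteristic polynomial is P(z) = 1 - 0.1z - 0.47z^2 - 0.085z^3.
Invertibility requires all roots to lie outside the unit circle, i.e. |z| > 1 for every root.
Degree 3: look for a simple real root z0 first, then factor out (1 - z/z0) and solve the remaining quadratic.
Testing z0 = -2: P(-2) = 1 + (-0.1)(-2) + (-0.47)(-2)^2 + (-0.085)(-2)^3
  = 1 + (0.2) + (-1.88) + (0.68) = 0.  So z_0 = -2 is a root, |z_0| = 2.
Divide out the factor (1 + 0.5 z) = (1 - z/z0) (since 1/z0 = -0.5):
  P(z) = (1 + 0.5 z)(1 + (-0.6) z + (-0.17) z^2)
  [check: z-coef -0.6 - (-0.5) = -0.1; z^2-coef -0.17 - (-0.5)(-0.6) = -0.47; z^3-coef -(-0.5)(-0.17) = -0.085.]
Remaining roots from the quadratic factor 1 + (-0.6) z + (-0.17) z^2:
  Set 1 + (-0.6) z + (-0.17) z^2 = 0, i.e. a z^2 + b z + c = 0 with a = -0.17, b = -0.6, c = 1.
  Discriminant D = b^2 - 4ac = (-0.6)^2 - 4*(-0.17)*1 = 0.36 - (-0.68) = 1.04.
  D >= 0, so the roots are real: z = (-b +/- sqrt(D)) / (2a) = (0.6 +/- 1.019804) / (-0.34).
    z_1 = (0.6 + 1.019804) / (-0.34) = -4.7641,   |z_1| = 4.7641.
    z_2 = (0.6 - 1.019804) / (-0.34) = 1.2347,   |z_2| = 1.2347.
Moduli of all roots: 2.0000, 4.7641, 1.2347.
All moduli strictly greater than 1? Yes.
Verdict: Invertible.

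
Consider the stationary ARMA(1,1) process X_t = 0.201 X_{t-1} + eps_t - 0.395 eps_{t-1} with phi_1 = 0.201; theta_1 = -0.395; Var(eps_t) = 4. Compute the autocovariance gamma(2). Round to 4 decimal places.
\gamma(2) = -0.1496

Multiply the model equation by X_{t-k} and take expectations. With theta_0 = psi_0 = 1 and psi_j the MA(infinity) weights, this gives
  gamma(k) - sum_i phi_i gamma(k-i) = c_k,
  c_k = sigma^2 * sum_{j=k..q} theta_j psi_{j-k}   (c_k = 0 for k > q),
using gamma(-m) = gamma(m).
psi-weights needed (psi_j = theta_j + sum_i phi_i psi_{j-i}):
  psi_1 = theta_1 + phi_1 = -0.395 + (0.201) = -0.194
Right-hand sides:
  c_0 = sigma^2 (1 + theta_1 psi_1) = 4 * (1 + (-0.395)(-0.194)) = 4 * 1.07663 = 4.30652
  c_1 = sigma^2 theta_1 = 4 * (-0.395) = -1.58
  c_2 = 0
Equations for k = 0 and k = 1 (AR order 1):
  gamma(0) = phi_1 gamma(1) + c_0
  gamma(1) = phi_1 gamma(0) + c_1
Substituting the second into the first: gamma(0) (1 - phi_1^2) = c_0 + phi_1 c_1, so
  gamma(0) = (c_0 + phi_1 c_1) / (1 - phi_1^2) = (4.30652 + (0.201)(-1.58)) / (1 - (0.201)^2) = 3.98894 / 0.959599 = 4.156882.
  gamma(1) = phi_1 gamma(0) + c_1 = (0.201)(4.156882) + (-1.58) = -0.744467.
For k = 2 (> q): gamma(2) = phi_1 gamma(1) = (0.201)(-0.744467) = -0.149638.
Therefore gamma(2) = -0.1496 (to 4 decimal places).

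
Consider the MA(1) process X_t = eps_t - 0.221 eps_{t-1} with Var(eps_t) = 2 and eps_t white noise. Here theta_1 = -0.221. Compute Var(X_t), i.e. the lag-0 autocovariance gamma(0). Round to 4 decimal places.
\gamma(0) = 2.0977

For an MA(q) process X_t = eps_t + sum_i theta_i eps_{t-i} with
Var(eps_t) = sigma^2, the variance is
  gamma(0) = sigma^2 * (1 + sum_i theta_i^2).
  sum_i theta_i^2 = (-0.221)^2 = 0.048841.
  gamma(0) = 2 * (1 + 0.048841) = 2 * 1.048841 = 2.097682, which rounds to 2.0977.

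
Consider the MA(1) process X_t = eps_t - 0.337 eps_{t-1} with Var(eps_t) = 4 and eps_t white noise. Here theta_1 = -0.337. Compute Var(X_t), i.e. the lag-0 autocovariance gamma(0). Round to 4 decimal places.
\gamma(0) = 4.4543

For an MA(q) process X_t = eps_t + sum_i theta_i eps_{t-i} with
Var(eps_t) = sigma^2, the variance is
  gamma(0) = sigma^2 * (1 + sum_i theta_i^2).
  sum_i theta_i^2 = (-0.337)^2 = 0.113569.
  gamma(0) = 4 * (1 + 0.113569) = 4 * 1.113569 = 4.454276, which rounds to 4.4543.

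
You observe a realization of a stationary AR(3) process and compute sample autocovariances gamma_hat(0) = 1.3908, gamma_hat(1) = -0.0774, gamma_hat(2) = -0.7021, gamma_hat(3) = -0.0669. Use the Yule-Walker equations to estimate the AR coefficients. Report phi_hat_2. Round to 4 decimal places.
\hat\phi_{2} = -0.5230

The Yule-Walker equations for an AR(p) process read, in matrix form,
  Gamma_p phi = r_p,   with   (Gamma_p)_{ij} = gamma(|i - j|),
                       (r_p)_i = gamma(i),   i,j = 1..p.
Substitute the sample gammas (Toeplitz matrix and right-hand side of size 3):
  Gamma_p = [[1.3908, -0.0774, -0.7021], [-0.0774, 1.3908, -0.0774], [-0.7021, -0.0774, 1.3908]]
  r_p     = [-0.0774, -0.7021, -0.0669]
Written out (R1..R3):
  (R1) 1.3908 phi_1 - 0.0774 phi_2 - 0.7021 phi_3 = -0.0774
  (R2) -0.0774 phi_1 + 1.3908 phi_2 - 0.0774 phi_3 = -0.7021
  (R3) -0.7021 phi_1 - 0.0774 phi_2 + 1.3908 phi_3 = -0.0669
Gaussian elimination:
  R2 <- R2 - (-0.0774/1.3908) R1 = R2 - (-0.055651) R1:  1.386493 phi_2 - 0.116473 phi_3 = -0.706407
  R3 <- R3 - (-0.7021/1.3908) R1 = R3 - (-0.504817) R1:  -0.116473 phi_2 + 1.036368 phi_3 = -0.105973
  R3 <- R3 - (-0.116473/1.386493) R2 = R3 - (-0.084005) R2:  1.026583 phi_3 = -0.165315
Back-substitution:
  phi_hat_3 = -0.165315 / 1.026583 = -0.161034
  phi_hat_2 = (-0.706407 - (-0.116473)(-0.161034)) / 1.386493 = -0.52302
  phi_hat_1 = (-0.0774 - (-0.0774)(-0.52302) - (-0.7021)(-0.161034)) / 1.3908 = -0.166051
So phi_hat = [-0.1661, -0.5230, -0.1610].
Therefore phi_hat_2 = -0.5230.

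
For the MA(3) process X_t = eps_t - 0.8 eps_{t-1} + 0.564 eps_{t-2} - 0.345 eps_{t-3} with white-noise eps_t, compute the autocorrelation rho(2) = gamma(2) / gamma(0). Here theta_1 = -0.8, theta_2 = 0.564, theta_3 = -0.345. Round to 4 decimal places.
\rho(2) = 0.4044

For an MA(q) process with theta_0 = 1, the autocovariance is
  gamma(k) = sigma^2 * sum_{i=0..q-k} theta_i * theta_{i+k},
and rho(k) = gamma(k) / gamma(0). Sigma^2 cancels.
  numerator   = (1)*(0.564) + (-0.8)*(-0.345) = 0.84.
  denominator = (1)^2 + (-0.8)^2 + (0.564)^2 + (-0.345)^2 = 2.077121.
  rho(2) = 0.84 / 2.077121 = 0.4044.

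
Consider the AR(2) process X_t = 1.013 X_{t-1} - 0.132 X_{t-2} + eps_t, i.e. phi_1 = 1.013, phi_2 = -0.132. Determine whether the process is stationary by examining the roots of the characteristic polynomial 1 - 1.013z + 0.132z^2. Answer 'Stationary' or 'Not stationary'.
\text{Stationary}

The AR(p) characteristic polynomial is P(z) = 1 - 1.013z + 0.132z^2.
Stationarity requires all roots to lie outside the unit circle, i.e. |z| > 1 for every root.
Set 1 + (-1.013) z + (0.132) z^2 = 0, i.e. a z^2 + b z + c = 0 with a = 0.132, b = -1.013, c = 1.
Discriminant D = b^2 - 4ac = (-1.013)^2 - 4*(0.132)*1 = 1.026169 - (0.528) = 0.498169.
D >= 0, so the roots are real: z = (-b +/- sqrt(D)) / (2a) = (1.013 +/- 0.705811) / (0.264).
  z_1 = (1.013 + 0.705811) / (0.264) = 6.5106,   |z_1| = 6.5106.
  z_2 = (1.013 - 0.705811) / (0.264) = 1.1636,   |z_2| = 1.1636.
Moduli of all roots: 6.5106, 1.1636.
All moduli strictly greater than 1? Yes.
Verdict: Stationary.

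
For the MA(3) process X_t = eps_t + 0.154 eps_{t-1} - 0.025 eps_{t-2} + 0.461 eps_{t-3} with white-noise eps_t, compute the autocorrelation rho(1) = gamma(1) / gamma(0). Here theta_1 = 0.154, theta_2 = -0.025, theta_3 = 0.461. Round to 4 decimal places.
\rho(1) = 0.1121

For an MA(q) process with theta_0 = 1, the autocovariance is
  gamma(k) = sigma^2 * sum_{i=0..q-k} theta_i * theta_{i+k},
and rho(k) = gamma(k) / gamma(0). Sigma^2 cancels.
  numerator   = (1)*(0.154) + (0.154)*(-0.025) + (-0.025)*(0.461) = 0.138625.
  denominator = (1)^2 + (0.154)^2 + (-0.025)^2 + (0.461)^2 = 1.236862.
  rho(1) = 0.138625 / 1.236862 = 0.1121.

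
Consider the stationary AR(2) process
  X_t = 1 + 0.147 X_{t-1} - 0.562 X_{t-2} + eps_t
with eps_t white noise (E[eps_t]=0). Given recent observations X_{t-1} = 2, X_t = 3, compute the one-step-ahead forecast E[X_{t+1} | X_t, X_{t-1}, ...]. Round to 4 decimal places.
E[X_{t+1} \mid \mathcal F_t] = 0.3170

For an AR(p) model X_t = c + sum_i phi_i X_{t-i} + eps_t, the
one-step-ahead conditional mean is
  E[X_{t+1} | X_t, ...] = c + sum_i phi_i X_{t+1-i}.
Substitute known values:
  E[X_{t+1} | ...] = 1 + (0.147) * (3) + (-0.562) * (2)
                   = 0.3170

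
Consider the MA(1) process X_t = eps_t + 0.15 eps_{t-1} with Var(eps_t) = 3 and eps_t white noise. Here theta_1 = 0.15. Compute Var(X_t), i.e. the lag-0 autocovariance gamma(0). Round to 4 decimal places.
\gamma(0) = 3.0675

For an MA(q) process X_t = eps_t + sum_i theta_i eps_{t-i} with
Var(eps_t) = sigma^2, the variance is
  gamma(0) = sigma^2 * (1 + sum_i theta_i^2).
  sum_i theta_i^2 = (0.15)^2 = 0.0225.
  gamma(0) = 3 * (1 + 0.0225) = 3 * 1.0225 = 3.0675.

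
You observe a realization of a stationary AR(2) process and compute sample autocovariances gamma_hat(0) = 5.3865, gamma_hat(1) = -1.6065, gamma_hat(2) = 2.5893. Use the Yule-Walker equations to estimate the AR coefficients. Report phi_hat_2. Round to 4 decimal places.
\hat\phi_{2} = 0.4300

The Yule-Walker equations for an AR(p) process read, in matrix form,
  Gamma_p phi = r_p,   with   (Gamma_p)_{ij} = gamma(|i - j|),
                       (r_p)_i = gamma(i),   i,j = 1..p.
Substitute the sample gammas (Toeplitz matrix and right-hand side of size 2):
  Gamma_p = [[5.3865, -1.6065], [-1.6065, 5.3865]]
  r_p     = [-1.6065, 2.5893]
Written out:
  5.3865 phi_1 - 1.6065 phi_2 = -1.6065
  -1.6065 phi_1 + 5.3865 phi_2 = 2.5893
Solve by Cramer's rule:
  det = gamma(0)^2 - gamma(1)^2 = (5.3865)^2 - (-1.6065)^2 = 29.01438225 - 2.58084225 = 26.43354
  phi_hat_1 = [gamma(1) gamma(0) - gamma(1) gamma(2)] / det = [(-1.6065)(5.3865) - (-1.6065)(2.5893)] / 26.43354 = -4.4937018 / 26.43354 = -0.17
  phi_hat_2 = [gamma(0) gamma(2) - gamma(1)^2] / det = [(5.3865)(2.5893) - (-1.6065)^2] / 26.43354 = 11.3664222 / 26.43354 = 0.43
So phi_hat = [-0.1700, 0.4300].
Therefore phi_hat_2 = 0.4300.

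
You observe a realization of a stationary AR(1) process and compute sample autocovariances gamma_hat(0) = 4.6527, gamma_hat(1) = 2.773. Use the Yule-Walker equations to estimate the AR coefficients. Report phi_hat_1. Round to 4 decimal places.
\hat\phi_{1} = 0.5960

The Yule-Walker equations for an AR(p) process read, in matrix form,
  Gamma_p phi = r_p,   with   (Gamma_p)_{ij} = gamma(|i - j|),
                       (r_p)_i = gamma(i),   i,j = 1..p.
Substitute the sample gammas (Toeplitz matrix and right-hand side of size 1):
  Gamma_p = [[4.6527]]
  r_p     = [2.773]
With p = 1 this is the single equation gamma(0) phi_1 = gamma(1):
  phi_hat_1 = gamma(1) / gamma(0) = 2.773 / 4.6527 = 0.5960.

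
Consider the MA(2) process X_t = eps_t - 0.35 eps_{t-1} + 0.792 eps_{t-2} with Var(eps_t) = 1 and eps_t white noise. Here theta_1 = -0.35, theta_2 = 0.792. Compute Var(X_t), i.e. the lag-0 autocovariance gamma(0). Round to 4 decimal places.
\gamma(0) = 1.7498

For an MA(q) process X_t = eps_t + sum_i theta_i eps_{t-i} with
Var(eps_t) = sigma^2, the variance is
  gamma(0) = sigma^2 * (1 + sum_i theta_i^2).
  sum_i theta_i^2 = (-0.35)^2 + (0.792)^2 = 0.1225 + 0.627264 = 0.749764.
  gamma(0) = 1 * (1 + 0.749764) = 1 * 1.749764 = 1.749764, which rounds to 1.7498.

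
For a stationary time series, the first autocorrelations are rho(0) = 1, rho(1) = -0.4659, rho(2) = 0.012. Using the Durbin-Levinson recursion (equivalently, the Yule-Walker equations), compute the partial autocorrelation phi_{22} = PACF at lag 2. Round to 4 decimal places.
\phi_{22} = -0.2619

The PACF at lag k is phi_{kk}, the last component of the solution
to the Yule-Walker system G_k phi = r_k where
  (G_k)_{ij} = rho(|i - j|), (r_k)_i = rho(i), i,j = 1..k.
Equivalently, Durbin-Levinson gives phi_{kk} iteratively:
  phi_{11} = rho(1)
  phi_{kk} = [rho(k) - sum_{j=1..k-1} phi_{k-1,j} rho(k-j)]
            / [1 - sum_{j=1..k-1} phi_{k-1,j} rho(j)],
  phi_{k,j} = phi_{k-1,j} - phi_{kk} phi_{k-1,k-j},  j = 1..k-1.
Step k = 1:
  phi_11 = rho(1) = -0.4659.
Step k = 2:
  phi_22 = [rho(2) - phi_11 rho(1)] / [1 - phi_11 rho(1)] = [0.012 - (-0.4659)(-0.4659)] / [1 - (-0.4659)(-0.4659)]
         = -0.20506281 / 0.78293719 = -0.2619.
Therefore phi_{22} = -0.2619.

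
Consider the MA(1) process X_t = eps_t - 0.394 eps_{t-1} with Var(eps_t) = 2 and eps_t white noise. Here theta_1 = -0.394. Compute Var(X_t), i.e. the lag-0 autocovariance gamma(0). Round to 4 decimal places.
\gamma(0) = 2.3105

For an MA(q) process X_t = eps_t + sum_i theta_i eps_{t-i} with
Var(eps_t) = sigma^2, the variance is
  gamma(0) = sigma^2 * (1 + sum_i theta_i^2).
  sum_i theta_i^2 = (-0.394)^2 = 0.155236.
  gamma(0) = 2 * (1 + 0.155236) = 2 * 1.155236 = 2.310472, which rounds to 2.3105.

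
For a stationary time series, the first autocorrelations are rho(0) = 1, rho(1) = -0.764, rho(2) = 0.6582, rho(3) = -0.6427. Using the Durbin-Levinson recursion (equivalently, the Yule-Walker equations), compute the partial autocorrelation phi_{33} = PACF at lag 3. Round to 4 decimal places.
\phi_{33} = -0.2310

The PACF at lag k is phi_{kk}, the last component of the solution
to the Yule-Walker system G_k phi = r_k where
  (G_k)_{ij} = rho(|i - j|), (r_k)_i = rho(i), i,j = 1..k.
Equivalently, Durbin-Levinson gives phi_{kk} iteratively:
  phi_{11} = rho(1)
  phi_{kk} = [rho(k) - sum_{j=1..k-1} phi_{k-1,j} rho(k-j)]
            / [1 - sum_{j=1..k-1} phi_{k-1,j} rho(j)],
  phi_{k,j} = phi_{k-1,j} - phi_{kk} phi_{k-1,k-j},  j = 1..k-1.
Step k = 1:
  phi_11 = rho(1) = -0.764.
Step k = 2:
  phi_22 = [rho(2) - phi_11 rho(1)] / [1 - phi_11 rho(1)] = [0.6582 - (-0.764)(-0.764)] / [1 - (-0.764)(-0.764)]
         = 0.074504 / 0.416304 = 0.178965.
  Update: phi_21 = phi_11 - phi_22 phi_11 = -0.764 - (0.178965)(-0.764) = -0.62727.
Step k = 3:
  phi_33 = [rho(3) - phi_21 rho(2) - phi_22 rho(1)] / [1 - phi_21 rho(1) - phi_22 rho(2)]
    numerator   = -0.6427 - (-0.62727)(0.6582) - (0.178965)(-0.764) = -0.09310104
    denominator = 1 - (-0.62727)(-0.764) - (0.178965)(0.6582) = 0.40297036
  phi_33 = -0.09310104 / 0.40297036 = -0.231.
Therefore phi_{33} = -0.2310.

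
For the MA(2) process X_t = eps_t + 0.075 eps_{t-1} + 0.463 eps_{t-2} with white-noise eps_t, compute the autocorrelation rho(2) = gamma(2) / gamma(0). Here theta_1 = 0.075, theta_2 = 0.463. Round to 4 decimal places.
\rho(2) = 0.3795

For an MA(q) process with theta_0 = 1, the autocovariance is
  gamma(k) = sigma^2 * sum_{i=0..q-k} theta_i * theta_{i+k},
and rho(k) = gamma(k) / gamma(0). Sigma^2 cancels.
  numerator   = (1)*(0.463) = 0.463.
  denominator = (1)^2 + (0.075)^2 + (0.463)^2 = 1.219994.
  rho(2) = 0.463 / 1.219994 = 0.3795.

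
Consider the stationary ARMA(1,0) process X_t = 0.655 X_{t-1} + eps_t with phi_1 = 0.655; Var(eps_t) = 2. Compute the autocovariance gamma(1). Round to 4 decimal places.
\gamma(1) = 2.2943

Multiply the model equation by X_{t-k} and take expectations. With theta_0 = psi_0 = 1 and psi_j the MA(infinity) weights, this gives
  gamma(k) - sum_i phi_i gamma(k-i) = c_k,
  c_k = sigma^2 * sum_{j=k..q} theta_j psi_{j-k}   (c_k = 0 for k > q),
using gamma(-m) = gamma(m).
Pure AR (q = 0): c_0 = sigma^2 = 2, c_k = 0 for k >= 1.
Equations for k = 0 and k = 1 (AR order 1):
  gamma(0) = phi_1 gamma(1) + c_0
  gamma(1) = phi_1 gamma(0) + c_1
Substituting the second into the first: gamma(0) (1 - phi_1^2) = c_0 + phi_1 c_1, so
  gamma(0) = c_0 / (1 - phi_1^2) = 2 / (1 - (0.655)^2) = 2 / 0.570975 = 3.50278.
  gamma(1) = phi_1 gamma(0) = (0.655)(3.50278) = 2.294321.
Therefore gamma(1) = 2.2943 (to 4 decimal places).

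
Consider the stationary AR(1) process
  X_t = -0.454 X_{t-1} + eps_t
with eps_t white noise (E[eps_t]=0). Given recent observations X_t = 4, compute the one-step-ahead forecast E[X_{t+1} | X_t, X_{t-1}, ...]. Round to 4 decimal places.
E[X_{t+1} \mid \mathcal F_t] = -1.8160

For an AR(p) model X_t = c + sum_i phi_i X_{t-i} + eps_t, the
one-step-ahead conditional mean is
  E[X_{t+1} | X_t, ...] = c + sum_i phi_i X_{t+1-i}.
Substitute known values:
  E[X_{t+1} | ...] = (-0.454) * (4)
                   = -1.8160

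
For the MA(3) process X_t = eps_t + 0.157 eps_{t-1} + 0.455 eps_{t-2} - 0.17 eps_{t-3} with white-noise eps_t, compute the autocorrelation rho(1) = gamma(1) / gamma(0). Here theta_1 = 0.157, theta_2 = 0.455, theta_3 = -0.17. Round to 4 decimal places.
\rho(1) = 0.1199

For an MA(q) process with theta_0 = 1, the autocovariance is
  gamma(k) = sigma^2 * sum_{i=0..q-k} theta_i * theta_{i+k},
and rho(k) = gamma(k) / gamma(0). Sigma^2 cancels.
  numerator   = (1)*(0.157) + (0.157)*(0.455) + (0.455)*(-0.17) = 0.151085.
  denominator = (1)^2 + (0.157)^2 + (0.455)^2 + (-0.17)^2 = 1.260574.
  rho(1) = 0.151085 / 1.260574 = 0.1199.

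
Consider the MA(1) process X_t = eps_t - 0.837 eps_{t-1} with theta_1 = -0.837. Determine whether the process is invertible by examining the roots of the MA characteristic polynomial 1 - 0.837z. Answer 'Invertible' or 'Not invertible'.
\text{Invertible}

The MA(q) characteristic polynomial is P(z) = 1 - 0.837z.
Invertibility requires all roots to lie outside the unit circle, i.e. |z| > 1 for every root.
This is linear in z: 1 + (-0.837) z = 0  =>  z = -1/(-0.837) = 1.194743,  |z| = 1.194743.
Moduli of all roots: 1.1947.
All moduli strictly greater than 1? Yes.
Verdict: Invertible.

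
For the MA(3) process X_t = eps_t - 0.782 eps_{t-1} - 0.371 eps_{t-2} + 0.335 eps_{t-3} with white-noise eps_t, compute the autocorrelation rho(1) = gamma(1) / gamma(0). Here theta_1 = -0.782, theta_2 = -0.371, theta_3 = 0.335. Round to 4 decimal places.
\rho(1) = -0.3310

For an MA(q) process with theta_0 = 1, the autocovariance is
  gamma(k) = sigma^2 * sum_{i=0..q-k} theta_i * theta_{i+k},
and rho(k) = gamma(k) / gamma(0). Sigma^2 cancels.
  numerator   = (1)*(-0.782) + (-0.782)*(-0.371) + (-0.371)*(0.335) = -0.616163.
  denominator = (1)^2 + (-0.782)^2 + (-0.371)^2 + (0.335)^2 = 1.86139.
  rho(1) = -0.616163 / 1.86139 = -0.3310.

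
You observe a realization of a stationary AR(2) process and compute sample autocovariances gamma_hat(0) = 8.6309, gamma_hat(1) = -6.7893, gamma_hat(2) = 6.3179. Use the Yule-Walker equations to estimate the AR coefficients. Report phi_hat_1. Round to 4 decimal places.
\hat\phi_{1} = -0.5530

The Yule-Walker equations for an AR(p) process read, in matrix form,
  Gamma_p phi = r_p,   with   (Gamma_p)_{ij} = gamma(|i - j|),
                       (r_p)_i = gamma(i),   i,j = 1..p.
Substitute the sample gammas (Toeplitz matrix and right-hand side of size 2):
  Gamma_p = [[8.6309, -6.7893], [-6.7893, 8.6309]]
  r_p     = [-6.7893, 6.3179]
Written out:
  8.6309 phi_1 - 6.7893 phi_2 = -6.7893
  -6.7893 phi_1 + 8.6309 phi_2 = 6.3179
Solve by Cramer's rule:
  det = gamma(0)^2 - gamma(1)^2 = (8.6309)^2 - (-6.7893)^2 = 74.49243481 - 46.09459449 = 28.39784032
  phi_hat_1 = [gamma(1) gamma(0) - gamma(1) gamma(2)] / det = [(-6.7893)(8.6309) - (-6.7893)(6.3179)] / 28.39784032 = -15.7036509 / 28.39784032 = -0.553
  phi_hat_2 = [gamma(0) gamma(2) - gamma(1)^2] / det = [(8.6309)(6.3179) - (-6.7893)^2] / 28.39784032 = 8.43456862 / 28.39784032 = 0.297
So phi_hat = [-0.5530, 0.2970].
Therefore phi_hat_1 = -0.5530.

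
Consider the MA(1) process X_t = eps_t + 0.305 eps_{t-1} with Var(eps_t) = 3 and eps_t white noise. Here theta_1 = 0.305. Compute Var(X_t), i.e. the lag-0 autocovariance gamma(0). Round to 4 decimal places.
\gamma(0) = 3.2791

For an MA(q) process X_t = eps_t + sum_i theta_i eps_{t-i} with
Var(eps_t) = sigma^2, the variance is
  gamma(0) = sigma^2 * (1 + sum_i theta_i^2).
  sum_i theta_i^2 = (0.305)^2 = 0.093025.
  gamma(0) = 3 * (1 + 0.093025) = 3 * 1.093025 = 3.279075, which rounds to 3.2791.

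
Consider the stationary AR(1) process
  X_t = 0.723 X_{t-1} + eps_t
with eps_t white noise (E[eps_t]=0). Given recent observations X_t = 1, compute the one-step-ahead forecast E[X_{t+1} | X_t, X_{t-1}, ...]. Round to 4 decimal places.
E[X_{t+1} \mid \mathcal F_t] = 0.7230

For an AR(p) model X_t = c + sum_i phi_i X_{t-i} + eps_t, the
one-step-ahead conditional mean is
  E[X_{t+1} | X_t, ...] = c + sum_i phi_i X_{t+1-i}.
Substitute known values:
  E[X_{t+1} | ...] = (0.723) * (1)
                   = 0.7230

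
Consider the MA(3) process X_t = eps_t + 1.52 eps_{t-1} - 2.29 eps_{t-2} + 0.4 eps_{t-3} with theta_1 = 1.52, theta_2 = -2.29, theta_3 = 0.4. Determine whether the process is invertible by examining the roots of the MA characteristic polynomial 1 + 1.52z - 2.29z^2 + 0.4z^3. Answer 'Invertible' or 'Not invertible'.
\text{Not invertible}

The MA(q) characteristic polynomial is P(z) = 1 + 1.52z - 2.29z^2 + 0.4z^3.
Invertibility requires all roots to lie outside the unit circle, i.e. |z| > 1 for every root.
Degree 3: look for a simple real root z0 first, then factor out (1 - z/z0) and solve the remaining quadratic.
Testing z0 = -0.4: P(-0.4) = 1 + (1.52)(-0.4) + (-2.29)(-0.4)^2 + (0.4)(-0.4)^3
  = 1 + (-0.608) + (-0.3664) + (-0.0256) = 0.  So z_0 = -0.4 is a root, |z_0| = 0.4.
Divide out the factor (1 + 2.5 z) = (1 - z/z0) (since 1/z0 = -2.5):
  P(z) = (1 + 2.5 z)(1 + (-0.98) z + (0.16) z^2)
  [check: z-coef -0.98 - (-2.5) = 1.52; z^2-coef 0.16 - (-2.5)(-0.98) = -2.29; z^3-coef -(-2.5)(0.16) = 0.4.]
Remaining roots from the quadratic factor 1 + (-0.98) z + (0.16) z^2:
  Set 1 + (-0.98) z + (0.16) z^2 = 0, i.e. a z^2 + b z + c = 0 with a = 0.16, b = -0.98, c = 1.
  Discriminant D = b^2 - 4ac = (-0.98)^2 - 4*(0.16)*1 = 0.9604 - (0.64) = 0.3204.
  D >= 0, so the roots are real: z = (-b +/- sqrt(D)) / (2a) = (0.98 +/- 0.566039) / (0.32).
    z_1 = (0.98 + 0.566039) / (0.32) = 4.8314,   |z_1| = 4.8314.
    z_2 = (0.98 - 0.566039) / (0.32) = 1.2936,   |z_2| = 1.2936.
Moduli of all roots: 0.4000, 4.8314, 1.2936.
All moduli strictly greater than 1? No.
Verdict: Not invertible.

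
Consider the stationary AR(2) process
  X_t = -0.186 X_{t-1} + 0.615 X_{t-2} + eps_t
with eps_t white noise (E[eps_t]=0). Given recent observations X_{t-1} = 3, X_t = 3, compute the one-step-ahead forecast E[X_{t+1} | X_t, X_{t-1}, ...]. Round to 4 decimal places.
E[X_{t+1} \mid \mathcal F_t] = 1.2870

For an AR(p) model X_t = c + sum_i phi_i X_{t-i} + eps_t, the
one-step-ahead conditional mean is
  E[X_{t+1} | X_t, ...] = c + sum_i phi_i X_{t+1-i}.
Substitute known values:
  E[X_{t+1} | ...] = (-0.186) * (3) + (0.615) * (3)
                   = 1.2870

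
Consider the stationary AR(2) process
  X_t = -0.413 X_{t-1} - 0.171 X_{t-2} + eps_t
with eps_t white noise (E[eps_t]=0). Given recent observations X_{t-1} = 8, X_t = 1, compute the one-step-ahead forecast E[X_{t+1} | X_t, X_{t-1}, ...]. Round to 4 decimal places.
E[X_{t+1} \mid \mathcal F_t] = -1.7810

For an AR(p) model X_t = c + sum_i phi_i X_{t-i} + eps_t, the
one-step-ahead conditional mean is
  E[X_{t+1} | X_t, ...] = c + sum_i phi_i X_{t+1-i}.
Substitute known values:
  E[X_{t+1} | ...] = (-0.413) * (1) + (-0.171) * (8)
                   = -1.7810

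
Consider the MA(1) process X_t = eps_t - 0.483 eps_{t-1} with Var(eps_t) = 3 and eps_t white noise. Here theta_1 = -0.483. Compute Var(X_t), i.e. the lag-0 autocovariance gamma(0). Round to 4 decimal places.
\gamma(0) = 3.6999

For an MA(q) process X_t = eps_t + sum_i theta_i eps_{t-i} with
Var(eps_t) = sigma^2, the variance is
  gamma(0) = sigma^2 * (1 + sum_i theta_i^2).
  sum_i theta_i^2 = (-0.483)^2 = 0.233289.
  gamma(0) = 3 * (1 + 0.233289) = 3 * 1.233289 = 3.699867, which rounds to 3.6999.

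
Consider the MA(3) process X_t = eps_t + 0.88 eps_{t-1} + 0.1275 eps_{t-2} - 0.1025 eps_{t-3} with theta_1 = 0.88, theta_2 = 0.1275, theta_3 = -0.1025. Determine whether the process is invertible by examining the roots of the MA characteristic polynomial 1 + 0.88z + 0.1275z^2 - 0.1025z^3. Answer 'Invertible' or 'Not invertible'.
\text{Invertible}

The MA(q) characteristic polynomial is P(z) = 1 + 0.88z + 0.1275z^2 - 0.1025z^3.
Invertibility requires all roots to lie outside the unit circle, i.e. |z| > 1 for every root.
Degree 3: look for a simple real root z0 first, then factor out (1 - z/z0) and solve the remaining quadratic.
Testing z0 = 4: P(4) = 1 + (0.88)(4) + (0.1275)(4)^2 + (-0.1025)(4)^3
  = 1 + (3.52) + (2.04) + (-6.56) = 0.  So z_0 = 4 is a root, |z_0| = 4.
Divide out the factor (1 - 0.25 z) = (1 - z/z0) (since 1/z0 = 0.25):
  P(z) = (1 - 0.25 z)(1 + (1.13) z + (0.41) z^2)
  [check: z-coef 1.13 - (0.25) = 0.88; z^2-coef 0.41 - (0.25)(1.13) = 0.1275; z^3-coef -(0.25)(0.41) = -0.1025.]
Remaining roots from the quadratic factor 1 + (1.13) z + (0.41) z^2:
  Set 1 + (1.13) z + (0.41) z^2 = 0, i.e. a z^2 + b z + c = 0 with a = 0.41, b = 1.13, c = 1.
  Discriminant D = b^2 - 4ac = (1.13)^2 - 4*(0.41)*1 = 1.2769 - (1.64) = -0.3631.
  D < 0, so the roots are the complex-conjugate pair z = (-b +/- i sqrt(-D)) / (2a) = -1.378 +/- 0.7349i.
  For a conjugate pair |z|^2 = z * conj(z) = (product of roots) = c/a = 1/(0.41) = 2.439024, so |z| = sqrt(2.439024) = 1.5617 for both roots.
Moduli of all roots: 4.0000, 1.5617, 1.5617.
All moduli strictly greater than 1? Yes.
Verdict: Invertible.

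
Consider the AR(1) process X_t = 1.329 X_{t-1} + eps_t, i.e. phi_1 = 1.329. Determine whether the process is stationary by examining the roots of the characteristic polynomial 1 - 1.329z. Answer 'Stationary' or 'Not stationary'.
\text{Not stationary}

The AR(p) characteristic polynomial is P(z) = 1 - 1.329z.
Stationarity requires all roots to lie outside the unit circle, i.e. |z| > 1 for every root.
This is linear in z: 1 + (-1.329) z = 0  =>  z = -1/(-1.329) = 0.752445,  |z| = 0.752445.
Moduli of all roots: 0.7524.
All moduli strictly greater than 1? No.
Verdict: Not stationary.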